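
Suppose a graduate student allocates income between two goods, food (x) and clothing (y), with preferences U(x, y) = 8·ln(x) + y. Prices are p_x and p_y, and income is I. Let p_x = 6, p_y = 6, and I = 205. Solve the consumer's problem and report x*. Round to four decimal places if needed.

x* = 8

MU_x = 8/x, MU_y = 1. Tangency: 8/x = p_x/p_y.
So x*(p_x,p_y) = 8·p_y/p_x, independent of income; and y* = (I − 8·p_y)/p_y.
At the given prices: x* = 8·6/6 = 8.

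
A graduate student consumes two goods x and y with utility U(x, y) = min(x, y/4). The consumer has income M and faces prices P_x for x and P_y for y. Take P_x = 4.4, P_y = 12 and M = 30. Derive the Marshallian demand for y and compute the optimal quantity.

y* = 2.2901

With perfect complements, no substitution: consume in ratio x:y = 1:4.
Budget: P_x·x + P_y·4·x = M, so (P_x + 4·P_y)·x = M.
Demand: x*(P_x,P_y,M) = M/(P_x + 4·P_y), y* = 4·M/(P_x + 4·P_y).
Here 4.4 + 4·12 = 52.4, giving y* = 2.2901.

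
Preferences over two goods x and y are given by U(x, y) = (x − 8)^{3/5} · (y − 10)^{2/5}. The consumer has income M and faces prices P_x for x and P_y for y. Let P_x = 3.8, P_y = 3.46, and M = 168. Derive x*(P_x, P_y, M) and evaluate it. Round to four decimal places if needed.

MRS = (3/2)·(y−10)/(x−8). Tangency with P_x/P_y gives y−10 = (2/3)·(P_x/P_y)·(x−8).
After buying the subsistence bundle (8, 10), a share 0.6 of the remaining income goes to x: x* = 8 + 0.6·(M − 8P_x − 10P_y)/P_x.
Discretionary income = 168 − 8·3.8 − 10·3.46 = 103; x* = 8 + 0.6·103/3.8 = 24.2632.

x* = 24.2632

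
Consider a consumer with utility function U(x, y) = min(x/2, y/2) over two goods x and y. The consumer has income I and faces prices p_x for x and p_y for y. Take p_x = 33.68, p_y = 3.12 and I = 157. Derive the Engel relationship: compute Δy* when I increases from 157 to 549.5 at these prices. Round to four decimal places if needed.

Demand: x*(p_x,p_y,I) = 2·I/(2·p_x + 2·p_y), y* = 2·I/(2·p_x + 2·p_y).
Here 2·33.68 + 2·3.12 = 73.6, giving y* = 4.2663.
At I' = 549.5: y* = 14.9321. Change: 14.9321 − 4.2663 = 10.6658.

Δy* = 10.6658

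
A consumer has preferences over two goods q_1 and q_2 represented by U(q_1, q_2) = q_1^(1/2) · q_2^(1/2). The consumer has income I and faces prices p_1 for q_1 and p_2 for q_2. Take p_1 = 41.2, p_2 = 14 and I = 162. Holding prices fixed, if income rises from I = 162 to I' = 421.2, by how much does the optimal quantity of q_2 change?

Δq_2* = 9.2571

The MRS is q_2/q_1. Set MRS = p_1/p_2.
So 0.5·p_2·q_2 = 0.5·p_1·q_1; combined with the budget, a share 0.5 of income goes to q_1.
Demand: q_1*(p_1,p_2,I) = 0.5·I/p_1 and q_2* = 0.5·I/p_2.
At p_1=41.2, p_2=14, I=162: q_2* = 0.5·162/14 = 5.7857.
At I' = 421.2: q_2* = 15.0429. Change: 15.0429 − 5.7857 = 9.2571.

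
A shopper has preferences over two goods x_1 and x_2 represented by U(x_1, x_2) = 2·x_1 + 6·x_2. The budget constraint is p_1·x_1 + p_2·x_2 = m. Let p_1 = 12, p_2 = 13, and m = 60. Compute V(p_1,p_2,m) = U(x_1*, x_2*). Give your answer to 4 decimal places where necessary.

V = 27.6923

Linear utility — the consumer picks whichever good has higher MU/price: 2/12 = 0.1667 vs 6/13 = 0.4615.
x_2 gives more utility per dollar, so spend all income on x_2: x_2* = m/p_2, x_1* = 0.
Numerically: x_1* = 0, x_2* = 4.6154.
Utility at the optimum: U(0, 4.6154) = 27.6923.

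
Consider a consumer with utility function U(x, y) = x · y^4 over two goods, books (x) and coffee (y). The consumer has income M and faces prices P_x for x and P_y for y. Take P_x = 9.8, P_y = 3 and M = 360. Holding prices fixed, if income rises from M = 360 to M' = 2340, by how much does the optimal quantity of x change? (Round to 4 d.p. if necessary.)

The MRS is (1/4)·y/x. Set MRS = P_x/P_y.
So P_y·y = 4·P_x·x; combined with the budget, a share 0.2 of income goes to x.
Demand: x*(P_x,P_y,M) = 0.2·M/P_x and y* = 0.8·M/P_y.
At P_x=9.8, P_y=3, M=360: x* = 0.2·360/9.8 = 7.3469.
At M' = 2340: x* = 47.7551. Change: 47.7551 − 7.3469 = 40.4082.

Δx* = 40.4082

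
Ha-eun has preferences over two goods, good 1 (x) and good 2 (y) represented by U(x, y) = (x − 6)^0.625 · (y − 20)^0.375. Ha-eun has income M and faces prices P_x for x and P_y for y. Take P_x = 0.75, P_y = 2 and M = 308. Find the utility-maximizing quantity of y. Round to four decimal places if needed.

Discretionary income = 308 − 6·0.75 − 20·2 = 263.5; y* = 20 + 0.375·263.5/2 = 69.4062.

y* = 69.4062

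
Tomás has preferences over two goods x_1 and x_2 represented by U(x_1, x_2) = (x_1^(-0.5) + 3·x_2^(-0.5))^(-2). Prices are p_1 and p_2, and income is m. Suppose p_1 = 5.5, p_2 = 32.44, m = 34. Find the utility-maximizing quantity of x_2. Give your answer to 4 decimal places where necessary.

MU_x_1 ∝ x_1^(-1.5), MU_x_2 ∝ 3·x_2^(-1.5), so MRS = (1/3)·(x_2/x_1)^(1.5) = p_1/p_2.
Hence x_2/x_1 = (3·p_1/p_2)^(1/(1.5)), i.e. raised to the 2/3 power.
With the ratio pinned down, the budget gives x_1* = m/(p_1 + p_2·(x_2/x_1)) and x_2* = (x_2/x_1)·x_1*.
Numerically x_2/x_1 = 0.63719, so x_1* = 34/(5.5 + 32.44·0.63719) = 1.2992 and x_2* = 0.63719·1.2992 = 0.8278.

x_2* = 0.8278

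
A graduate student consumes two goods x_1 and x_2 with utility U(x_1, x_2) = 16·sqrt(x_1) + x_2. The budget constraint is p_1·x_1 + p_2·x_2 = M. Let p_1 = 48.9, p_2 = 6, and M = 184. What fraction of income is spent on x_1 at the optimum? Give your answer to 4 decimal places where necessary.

share on x_1 = 0.2561

Utility is quasi-linear in x_2; the FOC for x_1 is 8/√x_1 = p_1/p_2.
Solve: √x_1 = 8·p_2/p_1, so x_1*(p_1,p_2) = (8·p_2/p_1)², and x_2* = (M − p_1·x_1*)/p_2.
Plugging in: x_1* = (8·6/48.9)² = 0.9635, x_2* = 22.8139.
Expenditure on x_1: 48.9·0.9635 = 47.1166; share = 0.2561.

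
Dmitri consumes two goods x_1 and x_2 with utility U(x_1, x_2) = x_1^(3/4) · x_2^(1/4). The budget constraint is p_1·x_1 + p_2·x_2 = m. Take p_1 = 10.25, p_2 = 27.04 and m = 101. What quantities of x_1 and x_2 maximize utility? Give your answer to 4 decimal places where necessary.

x_1* = 7.3902, x_2* = 0.9338

At p_1=10.25, p_2=27.04, m=101: x_1* = 0.75·101/10.25 = 7.3902, x_2* = 0.9338.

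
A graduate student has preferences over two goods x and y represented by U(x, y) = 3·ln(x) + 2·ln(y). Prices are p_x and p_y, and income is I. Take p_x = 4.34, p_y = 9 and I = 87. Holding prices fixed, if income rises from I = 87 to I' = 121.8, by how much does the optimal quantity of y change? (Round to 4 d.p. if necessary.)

MU_x/MU_y = (3·y)/(2·x); tangency sets this equal to p_x/p_y.
So 3·p_y·y = 2·p_x·x; combined with the budget, a share 0.6 of income goes to x.
Demand: x*(p_x,p_y,I) = 0.6·I/p_x and y* = 0.4·I/p_y.
At p_x=4.34, p_y=9, I=87: y* = 0.4·87/9 = 3.8667.
At I' = 121.8: y* = 5.4133. Change: 5.4133 − 3.8667 = 1.5467.

Δy* = 1.5467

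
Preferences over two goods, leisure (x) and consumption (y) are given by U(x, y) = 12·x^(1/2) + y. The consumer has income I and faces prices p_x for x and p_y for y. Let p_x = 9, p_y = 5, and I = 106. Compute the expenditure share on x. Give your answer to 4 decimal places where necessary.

MU_x = 6/√x, MU_y = 1. Tangency: 6/√x = p_x/p_y.
Thus x* = (6·p_y/p_x)² — independent of I — with the rest of income spent on y.
Plugging in: x* = (6·5/9)² = 11.1111, y* = 1.2.
Expenditure on x: 9·11.1111 = 100; share = 0.9434.

share on x = 0.9434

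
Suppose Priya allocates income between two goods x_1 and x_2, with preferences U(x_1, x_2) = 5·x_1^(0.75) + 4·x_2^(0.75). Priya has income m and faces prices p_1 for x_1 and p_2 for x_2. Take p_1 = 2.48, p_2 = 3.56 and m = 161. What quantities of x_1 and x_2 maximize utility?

Numerically x_2/x_1 = 0.096464, so x_1* = 161/(2.48 + 3.56·0.096464) = 57.0232 and x_2* = 0.096464·57.0232 = 5.5007.

x_1* = 57.0232, x_2* = 5.5007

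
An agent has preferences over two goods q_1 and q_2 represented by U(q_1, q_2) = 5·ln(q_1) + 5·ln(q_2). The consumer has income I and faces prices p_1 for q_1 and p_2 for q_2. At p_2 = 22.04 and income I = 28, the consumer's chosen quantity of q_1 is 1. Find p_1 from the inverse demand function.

Tangency: MRS = q_2/q_1 = p_1/p_2.
So 5·p_2·q_2 = 5·p_1·q_1; combined with the budget, a share 0.5 of income goes to q_1.
Demand: q_1*(p_1,p_2,I) = 0.5·I/p_1 and q_2* = 0.5·I/p_2.
Set q_1* = 1 in the demand function and solve for p_1: p_1 = 14.

p_1 = 14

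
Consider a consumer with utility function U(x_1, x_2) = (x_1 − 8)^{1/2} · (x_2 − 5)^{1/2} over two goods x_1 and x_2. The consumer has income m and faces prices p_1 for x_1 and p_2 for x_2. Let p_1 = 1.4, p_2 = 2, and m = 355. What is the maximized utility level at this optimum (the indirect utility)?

MRS = (x_2−5)/(x_1−8). Tangency with p_1/p_2 gives x_2−5 = (p_1/p_2)·(x_1−8).
Substituting into the budget: x_1* = 8 + 0.5·(m − 8·p_1 − 5·p_2)/p_1, and x_2* = 5 + 0.5·(…)/p_2.
Discretionary income = 355 − 8·1.4 − 5·2 = 333.8; x_1* = 8 + 0.5·333.8/1.4 = 127.2143; x_2* = 5 + 0.5·333.8/2 = 88.45.
Utility at the optimum: U(127.2143, 88.45) = 99.7418.

V = 99.7418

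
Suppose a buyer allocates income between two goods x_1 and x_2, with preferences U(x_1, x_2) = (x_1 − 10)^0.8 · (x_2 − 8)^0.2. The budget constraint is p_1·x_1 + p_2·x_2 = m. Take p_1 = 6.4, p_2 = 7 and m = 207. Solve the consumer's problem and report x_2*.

x_2* = 10.4857

MRS = 4·(x_2−8)/(x_1−10). Tangency with p_1/p_2 gives x_2−8 = (1/4)·(p_1/p_2)·(x_1−10).
Substituting into the budget: x_1* = 10 + 0.8·(m − 10·p_1 − 8·p_2)/p_1, and x_2* = 8 + 0.2·(…)/p_2.
Discretionary income = 207 − 10·6.4 − 8·7 = 87; x_2* = 8 + 0.2·87/7 = 10.4857.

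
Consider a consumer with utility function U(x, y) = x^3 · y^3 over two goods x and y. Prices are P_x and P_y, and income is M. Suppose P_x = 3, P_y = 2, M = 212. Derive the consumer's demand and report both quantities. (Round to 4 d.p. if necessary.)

At P_x=3, P_y=2, M=212: x* = 0.5·212/3 = 35.3333, y* = 53.

x* = 35.3333, y* = 53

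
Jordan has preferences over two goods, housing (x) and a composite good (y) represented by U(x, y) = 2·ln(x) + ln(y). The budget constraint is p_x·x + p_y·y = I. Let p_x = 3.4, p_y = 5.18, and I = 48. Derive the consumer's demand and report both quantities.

x* = 9.4118, y* = 3.0888

Demand: x*(p_x,p_y,I) = 2/3·I/p_x and y* = 1/3·I/p_y.
At p_x=3.4, p_y=5.18, I=48: x* = 2/3·48/3.4 = 9.4118, y* = 3.0888.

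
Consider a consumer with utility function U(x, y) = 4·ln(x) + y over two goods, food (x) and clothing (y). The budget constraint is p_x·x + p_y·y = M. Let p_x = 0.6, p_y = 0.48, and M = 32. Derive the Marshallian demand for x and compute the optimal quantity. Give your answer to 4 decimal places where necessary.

Set MRS = p_x/p_y: (4/x)/1 = p_x/p_y.
So x*(p_x,p_y) = 4·p_y/p_x, independent of income; and y* = (M − 4·p_y)/p_y.
At the given prices: x* = 4·0.48/0.6 = 3.2.

x* = 3.2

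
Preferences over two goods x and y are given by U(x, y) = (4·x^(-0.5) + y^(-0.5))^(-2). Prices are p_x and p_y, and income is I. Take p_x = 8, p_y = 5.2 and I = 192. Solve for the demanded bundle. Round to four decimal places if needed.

MRS = MU_x/MU_y = 4·(y/x)^(1.5). Set equal to p_x/p_y.
Hence y/x = ((1/4)·p_x/p_y)^(1/(1.5)), i.e. raised to the 2/3 power.
Substitute y = (y/x)·x into the budget: x* = I/(p_x + p_y·(y/x)).
Numerically y/x = 0.528873, so x* = 192/(8 + 5.2·0.528873) = 17.8602 and y* = 0.528873·17.8602 = 9.4458.

x* = 17.8602, y* = 9.4458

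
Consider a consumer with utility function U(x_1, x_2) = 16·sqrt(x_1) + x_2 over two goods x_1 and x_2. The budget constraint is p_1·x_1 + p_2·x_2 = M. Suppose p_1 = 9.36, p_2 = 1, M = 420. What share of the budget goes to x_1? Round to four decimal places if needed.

Set MRS = p_1/p_2: 8·x_1^(−1/2) = p_1/p_2.
Thus x_1* = (8·p_2/p_1)² — independent of M — with the rest of income spent on x_2.
Plugging in: x_1* = (8·1/9.36)² = 0.7305, x_2* = 413.1624.
Expenditure on x_1: 9.36·0.7305 = 6.8376; share = 0.0163.

share on x_1 = 0.0163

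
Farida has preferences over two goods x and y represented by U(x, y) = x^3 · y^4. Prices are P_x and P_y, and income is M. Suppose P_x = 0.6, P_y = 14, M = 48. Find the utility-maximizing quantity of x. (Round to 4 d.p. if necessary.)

x* = 34.2857

Demand: x*(P_x,P_y,M) = 3/7·M/P_x and y* = 4/7·M/P_y.
At P_x=0.6, P_y=14, M=48: x* = 3/7·48/0.6 = 34.2857.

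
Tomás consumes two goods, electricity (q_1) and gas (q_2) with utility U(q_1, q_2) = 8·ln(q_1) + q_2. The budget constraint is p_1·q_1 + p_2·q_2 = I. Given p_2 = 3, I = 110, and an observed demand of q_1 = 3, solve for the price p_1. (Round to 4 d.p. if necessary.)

p_1 = 8

Set MRS = p_1/p_2: (8/q_1)/1 = p_1/p_2.
So q_1*(p_1,p_2) = 8·p_2/p_1, independent of income; and q_2* = (I − 8·p_2)/p_2.
Set q_1* = 3 in the demand function and solve for p_1: p_1 = 8.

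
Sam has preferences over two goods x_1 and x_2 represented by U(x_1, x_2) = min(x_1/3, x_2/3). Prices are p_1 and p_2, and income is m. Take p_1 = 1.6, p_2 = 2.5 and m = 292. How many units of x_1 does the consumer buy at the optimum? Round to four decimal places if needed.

x_1* = 71.2195

With perfect complements, no substitution: consume in ratio x_1:x_2 = 3:3.
Budget: p_1·x_1 + p_2·x_1 = m, so (3·p_1 + 3·p_2)·x_1 = 3·m.
Demand: x_1*(p_1,p_2,m) = 3·m/(3·p_1 + 3·p_2), x_2* = 3·m/(3·p_1 + 3·p_2).
Here 3·1.6 + 3·2.5 = 12.3, giving x_1* = 71.2195.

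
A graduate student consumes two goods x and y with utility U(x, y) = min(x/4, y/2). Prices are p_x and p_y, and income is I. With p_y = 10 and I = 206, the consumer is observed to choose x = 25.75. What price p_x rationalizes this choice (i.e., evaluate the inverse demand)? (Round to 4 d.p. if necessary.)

Leontief preferences: the optimum is at the kink where x/4 = y/2, i.e. y = (1/2)·x.
Budget: p_x·x + p_y·(1/2)·x = I, so (4·p_x + 2·p_y)·x = 4·I.
Demand: x*(p_x,p_y,I) = 4·I/(4·p_x + 2·p_y), y* = 2·I/(4·p_x + 2·p_y).
Set x* = 25.75 in the demand function and solve for p_x: p_x = 3.

p_x = 3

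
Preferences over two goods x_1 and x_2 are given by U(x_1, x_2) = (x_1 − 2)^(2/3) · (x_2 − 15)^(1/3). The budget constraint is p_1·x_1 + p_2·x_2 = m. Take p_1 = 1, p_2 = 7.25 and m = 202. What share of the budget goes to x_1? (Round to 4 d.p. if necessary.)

This is Cobb-Douglas in (x_1−2, x_2−15): tangency gives 2/3·p_2·(x_2−15) = 1/3·p_1·(x_1−2).
Substituting into the budget: x_1* = 2 + 2/3·(m − 2·p_1 − 15·p_2)/p_1, and x_2* = 15 + 1/3·(…)/p_2.
Discretionary income = 202 − 2·1 − 15·7.25 = 91.25; x_1* = 2 + 2/3·91.25/1 = 62.8333; x_2* = 15 + 1/3·91.25/7.25 = 19.1954.
Expenditure on x_1: 1·62.8333 = 62.8333; share = 0.3111.

share on x_1 = 0.3111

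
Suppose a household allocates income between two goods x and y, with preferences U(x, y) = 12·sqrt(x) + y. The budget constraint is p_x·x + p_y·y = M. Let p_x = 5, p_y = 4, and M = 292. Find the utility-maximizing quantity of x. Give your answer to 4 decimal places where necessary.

Utility is quasi-linear in y; the FOC for x is 6/√x = p_x/p_y.
Thus x* = (6·p_y/p_x)² — independent of M — with the rest of income spent on y.
Plugging in: x* = (6·4/5)² = 23.04.

x* = 23.04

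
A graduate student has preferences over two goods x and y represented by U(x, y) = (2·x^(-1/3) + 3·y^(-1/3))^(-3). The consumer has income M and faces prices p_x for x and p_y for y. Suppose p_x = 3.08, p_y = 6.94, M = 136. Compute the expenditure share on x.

MU_x ∝ 2·x^(-4/3), MU_y ∝ 3·y^(-4/3), so MRS = (2/3)·(y/x)^(4/3) = p_x/p_y.
Solve for the ratio: y/x = [(3/2)·p_x/p_y]^(0.75).
Substitute y = (y/x)·x into the budget: x* = M/(p_x + p_y·(y/x)).
Numerically y/x = 0.73699, so x* = 136/(3.08 + 6.94·0.73699) = 16.5961 and y* = 0.73699·16.5961 = 12.2311.
Expenditure on x: 3.08·16.5961 = 51.1159; share = 0.3759.

share on x = 0.3759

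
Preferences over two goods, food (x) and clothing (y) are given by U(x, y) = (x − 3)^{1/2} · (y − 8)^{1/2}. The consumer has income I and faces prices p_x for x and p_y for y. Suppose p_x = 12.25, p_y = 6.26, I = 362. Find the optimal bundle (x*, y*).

x* = 14.2314, y* = 29.9784

MRS = (y−8)/(x−3). Tangency with p_x/p_y gives y−8 = (p_x/p_y)·(x−3).
After buying the subsistence bundle (3, 8), a share 0.5 of the remaining income goes to x: x* = 3 + 0.5·(I − 3p_x − 8p_y)/p_x.
Discretionary income = 362 − 3·12.25 − 8·6.26 = 275.17; x* = 3 + 0.5·275.17/12.25 = 14.2314; y* = 8 + 0.5·275.17/6.26 = 29.9784.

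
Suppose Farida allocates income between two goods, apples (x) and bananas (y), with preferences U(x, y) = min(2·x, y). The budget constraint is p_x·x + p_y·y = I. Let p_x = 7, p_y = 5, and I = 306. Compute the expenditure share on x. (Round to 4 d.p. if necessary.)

With perfect complements, no substitution: consume in ratio x:y = 1:2.
Budget: p_x·x + p_y·2·x = I, so (p_x + 2·p_y)·x = I.
Demand: x*(p_x,p_y,I) = I/(p_x + 2·p_y), y* = 2·I/(p_x + 2·p_y).
Here 7 + 2·5 = 17, giving x* = 18 and y* = 36.
Expenditure on x: 7·18 = 126; share = 0.4118.

share on x = 0.4118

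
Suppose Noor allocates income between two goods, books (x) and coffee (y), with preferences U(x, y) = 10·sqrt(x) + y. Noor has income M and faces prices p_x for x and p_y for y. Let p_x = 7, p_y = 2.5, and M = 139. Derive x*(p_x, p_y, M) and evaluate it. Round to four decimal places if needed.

Set MRS = p_x/p_y: 5·x^(−1/2) = p_x/p_y.
Solve: √x = 5·p_y/p_x, so x*(p_x,p_y) = (5·p_y/p_x)², and y* = (M − p_x·x*)/p_y.
Plugging in: x* = (5·2.5/7)² = 3.1888.

x* = 3.1888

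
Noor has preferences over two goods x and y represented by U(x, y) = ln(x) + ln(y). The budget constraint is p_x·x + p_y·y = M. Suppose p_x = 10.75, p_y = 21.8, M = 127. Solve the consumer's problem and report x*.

x* = 5.907

MU_x/MU_y = (y)/(x); tangency sets this equal to p_x/p_y.
Rearranging, p_y·y = p_x·x. Substituting into the budget gives p_x·x·(1 + 1) = M.
Demand: x*(p_x,p_y,M) = 0.5·M/p_x and y* = 0.5·M/p_y.
At p_x=10.75, p_y=21.8, M=127: x* = 0.5·127/10.75 = 5.907.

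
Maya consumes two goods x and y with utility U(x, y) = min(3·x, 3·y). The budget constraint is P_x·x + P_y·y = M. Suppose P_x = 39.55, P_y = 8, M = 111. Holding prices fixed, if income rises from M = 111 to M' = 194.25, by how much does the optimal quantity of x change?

Here 3·39.55 + 3·8 = 142.65, giving x* = 2.3344.
At M' = 194.25: x* = 4.0852. Change: 4.0852 − 2.3344 = 1.7508.

Δx* = 1.7508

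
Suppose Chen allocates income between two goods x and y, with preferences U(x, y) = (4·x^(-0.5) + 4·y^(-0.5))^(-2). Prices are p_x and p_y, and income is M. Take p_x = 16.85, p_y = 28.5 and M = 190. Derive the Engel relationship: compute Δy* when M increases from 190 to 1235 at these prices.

Δy* = 19.9351

MU_x ∝ 4·x^(-1.5), MU_y ∝ 4·y^(-1.5), so MRS = (y/x)^(1.5) = p_x/p_y.
Hence y/x = (p_x/p_y)^(1/(1.5)), i.e. raised to the 2/3 power.
With the ratio pinned down, the budget gives x* = M/(p_x + p_y·(y/x)) and y* = (y/x)·x*.
Numerically y/x = 0.704428, so x* = 190/(16.85 + 28.5·0.704428) = 5.1454 and y* = 0.704428·5.1454 = 3.6246.
At M' = 1235: y* = 23.5597. Change: 23.5597 − 3.6246 = 19.9351.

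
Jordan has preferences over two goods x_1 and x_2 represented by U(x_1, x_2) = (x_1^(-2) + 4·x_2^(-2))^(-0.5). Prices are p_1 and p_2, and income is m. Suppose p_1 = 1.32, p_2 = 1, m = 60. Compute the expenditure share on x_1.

share on x_1 = 0.4312

MU_x_1 ∝ x_1^(-3), MU_x_2 ∝ 4·x_2^(-3), so MRS = (1/4)·(x_2/x_1)^(3) = p_1/p_2.
Hence x_2/x_1 = (4·p_1/p_2)^(1/(3)), i.e. raised to the 1/3 power.
With the ratio pinned down, the budget gives x_1* = m/(p_1 + p_2·(x_2/x_1)) and x_2* = (x_2/x_1)·x_1*.
Numerically x_2/x_1 = 1.741318, so x_1* = 60/(1.32 + 1·1.741318) = 19.5994 and x_2* = 1.741318·19.5994 = 34.1288.
Expenditure on x_1: 1.32·19.5994 = 25.8712; share = 0.4312.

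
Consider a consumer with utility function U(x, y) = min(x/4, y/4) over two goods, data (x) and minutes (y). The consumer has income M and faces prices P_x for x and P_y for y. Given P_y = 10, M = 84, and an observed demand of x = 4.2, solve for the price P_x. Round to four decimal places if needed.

With perfect complements, no substitution: consume in ratio x:y = 4:4.
Budget: P_x·x + P_y·x = M, so (4·P_x + 4·P_y)·x = 4·M.
Demand: x*(P_x,P_y,M) = 4·M/(4·P_x + 4·P_y), y* = 4·M/(4·P_x + 4·P_y).
Set x* = 4.2 in the demand function and solve for P_x: P_x = 10.

P_x = 10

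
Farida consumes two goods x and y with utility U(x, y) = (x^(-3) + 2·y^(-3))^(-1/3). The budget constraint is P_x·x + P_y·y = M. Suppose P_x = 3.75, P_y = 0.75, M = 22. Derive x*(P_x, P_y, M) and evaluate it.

From the CES first-order condition, (1/2)·(y/x)^(4) = P_x/P_y.
Solve for the ratio: y/x = [2·P_x/P_y]^(0.25).
With the ratio pinned down, the budget gives x* = M/(P_x + P_y·(y/x)) and y* = (y/x)·x*.
Numerically y/x = 1.778279, so x* = 22/(3.75 + 0.75·1.778279) = 4.3275.

x* = 4.3275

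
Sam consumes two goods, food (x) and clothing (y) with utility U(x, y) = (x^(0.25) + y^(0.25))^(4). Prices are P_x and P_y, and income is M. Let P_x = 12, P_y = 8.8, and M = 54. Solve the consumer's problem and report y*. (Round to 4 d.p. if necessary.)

MRS = MU_x/MU_y = (y/x)^(0.75). Set equal to P_x/P_y.
Solve for the ratio: y/x = [P_x/P_y]^(4/3).
With the ratio pinned down, the budget gives x* = M/(P_x + P_y·(y/x)) and y* = (y/x)·x*.
Numerically y/x = 1.512161, so x* = 54/(12 + 8.8·1.512161) = 2.1338 and y* = 1.512161·2.1338 = 3.2266.

y* = 3.2266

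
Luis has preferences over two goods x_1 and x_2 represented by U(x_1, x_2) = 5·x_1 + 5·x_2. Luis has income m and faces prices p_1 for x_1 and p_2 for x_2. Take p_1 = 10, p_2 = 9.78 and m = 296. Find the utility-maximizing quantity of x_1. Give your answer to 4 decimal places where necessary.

Linear utility — the consumer picks whichever good has higher MU/price: 5/10 = 0.5 vs 5/9.78 = 0.5112.
x_2 gives more utility per dollar, so spend all income on x_2: x_2* = m/p_2, x_1* = 0.
Numerically: x_1* = 0, x_2* = 30.2658.

x_1* = 0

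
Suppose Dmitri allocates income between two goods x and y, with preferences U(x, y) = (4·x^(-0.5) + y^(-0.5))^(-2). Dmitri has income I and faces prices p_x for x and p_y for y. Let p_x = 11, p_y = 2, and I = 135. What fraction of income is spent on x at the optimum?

With the ratio pinned down, the budget gives x* = I/(p_x + p_y·(y/x)) and y* = (y/x)·x*.
Numerically y/x = 1.236522, so x* = 135/(11 + 2·1.236522) = 10.02 and y* = 1.236522·10.02 = 12.39.
Expenditure on x: 11·10.02 = 110.2201; share = 0.8164.

share on x = 0.8164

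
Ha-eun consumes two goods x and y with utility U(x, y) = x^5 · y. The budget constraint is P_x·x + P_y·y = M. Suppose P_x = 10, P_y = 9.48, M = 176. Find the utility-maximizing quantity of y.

y* = 3.0942

Tangency: MRS = 5·y/x = P_x/P_y.
So 5·P_y·y = P_x·x; combined with the budget, a share 5/6 of income goes to x.
Demand: x*(P_x,P_y,M) = 5/6·M/P_x and y* = 1/6·M/P_y.
At P_x=10, P_y=9.48, M=176: y* = 1/6·176/9.48 = 3.0942.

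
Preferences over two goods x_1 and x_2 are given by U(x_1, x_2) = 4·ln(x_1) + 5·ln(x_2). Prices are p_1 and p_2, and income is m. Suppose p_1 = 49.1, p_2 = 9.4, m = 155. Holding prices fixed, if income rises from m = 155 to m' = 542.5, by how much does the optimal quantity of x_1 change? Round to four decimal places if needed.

Tangency: MRS = (4/5)·x_2/x_1 = p_1/p_2.
Rearranging, p_2·x_2 = (5/4)·p_1·x_1. Substituting into the budget gives p_1·x_1·(1 + (5/4)) = m.
Demand: x_1*(p_1,p_2,m) = 4/9·m/p_1 and x_2* = 5/9·m/p_2.
At p_1=49.1, p_2=9.4, m=155: x_1* = 4/9·155/49.1 = 1.403.
At m' = 542.5: x_1* = 4.9106. Change: 4.9106 − 1.403 = 3.5076.

Δx_1* = 3.5076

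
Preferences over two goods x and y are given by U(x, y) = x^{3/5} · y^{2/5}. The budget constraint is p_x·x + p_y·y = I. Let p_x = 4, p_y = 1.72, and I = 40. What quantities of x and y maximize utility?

x* = 6, y* = 9.3023

Tangency: MRS = (3/2)·y/x = p_x/p_y.
So 0.6·p_y·y = 0.4·p_x·x; combined with the budget, a share 0.6 of income goes to x.
Demand: x*(p_x,p_y,I) = 0.6·I/p_x and y* = 0.4·I/p_y.
At p_x=4, p_y=1.72, I=40: x* = 0.6·40/4 = 6, y* = 9.3023.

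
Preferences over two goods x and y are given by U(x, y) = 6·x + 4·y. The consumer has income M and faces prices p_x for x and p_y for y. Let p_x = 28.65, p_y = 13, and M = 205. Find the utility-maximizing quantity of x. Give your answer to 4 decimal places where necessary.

x* = 0

Perfect substitutes: compare marginal utility per dollar. 6/p_x vs 4/p_y → 0.2094 vs 0.3077.
y gives more utility per dollar, so spend all income on y: y* = M/p_y, x* = 0.
Numerically: x* = 0, y* = 15.7692.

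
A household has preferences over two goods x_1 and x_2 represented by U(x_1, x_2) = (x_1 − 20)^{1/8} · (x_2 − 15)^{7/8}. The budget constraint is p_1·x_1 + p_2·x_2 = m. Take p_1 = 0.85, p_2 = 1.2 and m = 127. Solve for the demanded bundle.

x_1* = 33.5294, x_2* = 82.0833

This is Cobb-Douglas in (x_1−20, x_2−15): tangency gives 0.125·p_2·(x_2−15) = 0.875·p_1·(x_1−20).
Substituting into the budget: x_1* = 20 + 0.125·(m − 20·p_1 − 15·p_2)/p_1, and x_2* = 15 + 0.875·(…)/p_2.
Discretionary income = 127 − 20·0.85 − 15·1.2 = 92; x_1* = 20 + 0.125·92/0.85 = 33.5294; x_2* = 15 + 0.875·92/1.2 = 82.0833.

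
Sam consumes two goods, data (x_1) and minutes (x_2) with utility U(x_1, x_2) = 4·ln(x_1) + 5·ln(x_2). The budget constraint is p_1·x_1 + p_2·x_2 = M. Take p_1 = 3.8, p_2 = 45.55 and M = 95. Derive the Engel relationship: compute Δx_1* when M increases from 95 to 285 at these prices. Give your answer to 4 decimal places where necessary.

Tangency: MRS = (4/5)·x_2/x_1 = p_1/p_2.
So 4·p_2·x_2 = 5·p_1·x_1; combined with the budget, a share 4/9 of income goes to x_1.
Demand: x_1*(p_1,p_2,M) = 4/9·M/p_1 and x_2* = 5/9·M/p_2.
At p_1=3.8, p_2=45.55, M=95: x_1* = 4/9·95/3.8 = 11.1111.
At M' = 285: x_1* = 33.3333. Change: 33.3333 − 11.1111 = 22.2222.

Δx_1* = 22.2222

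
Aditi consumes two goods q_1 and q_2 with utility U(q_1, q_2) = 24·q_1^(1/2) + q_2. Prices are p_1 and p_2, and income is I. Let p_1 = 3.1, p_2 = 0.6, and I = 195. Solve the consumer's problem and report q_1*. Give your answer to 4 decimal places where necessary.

Utility is quasi-linear in q_2; the FOC for q_1 is 12/√q_1 = p_1/p_2.
Thus q_1* = (12·p_2/p_1)² — independent of I — with the rest of income spent on q_2.
Plugging in: q_1* = (12·0.6/3.1)² = 5.3944.

q_1* = 5.3944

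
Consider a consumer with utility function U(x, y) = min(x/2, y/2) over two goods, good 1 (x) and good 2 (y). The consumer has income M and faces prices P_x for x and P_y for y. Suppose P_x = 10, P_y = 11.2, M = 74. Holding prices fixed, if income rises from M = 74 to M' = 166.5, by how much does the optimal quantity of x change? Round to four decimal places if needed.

With perfect complements, no substitution: consume in ratio x:y = 2:2.
Budget: P_x·x + P_y·x = M, so (2·P_x + 2·P_y)·x = 2·M.
Demand: x*(P_x,P_y,M) = 2·M/(2·P_x + 2·P_y), y* = 2·M/(2·P_x + 2·P_y).
Here 2·10 + 2·11.2 = 42.4, giving x* = 3.4906.
At M' = 166.5: x* = 7.8538. Change: 7.8538 − 3.4906 = 4.3632.

Δx* = 4.3632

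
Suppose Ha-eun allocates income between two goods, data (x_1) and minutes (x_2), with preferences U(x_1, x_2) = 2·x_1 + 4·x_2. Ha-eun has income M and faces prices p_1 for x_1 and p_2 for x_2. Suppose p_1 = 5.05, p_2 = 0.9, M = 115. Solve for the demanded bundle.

Numerically: x_1* = 0, x_2* = 127.7778.

x_1* = 0, x_2* = 127.7778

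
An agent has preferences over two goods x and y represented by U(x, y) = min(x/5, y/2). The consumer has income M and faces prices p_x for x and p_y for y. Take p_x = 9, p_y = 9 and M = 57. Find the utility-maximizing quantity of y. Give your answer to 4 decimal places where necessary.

y* = 1.8095

With perfect complements, no substitution: consume in ratio x:y = 5:2.
Budget: p_x·x + p_y·(2/5)·x = M, so (5·p_x + 2·p_y)·x = 5·M.
Demand: x*(p_x,p_y,M) = 5·M/(5·p_x + 2·p_y), y* = 2·M/(5·p_x + 2·p_y).
Here 5·9 + 2·9 = 63, giving y* = 1.8095.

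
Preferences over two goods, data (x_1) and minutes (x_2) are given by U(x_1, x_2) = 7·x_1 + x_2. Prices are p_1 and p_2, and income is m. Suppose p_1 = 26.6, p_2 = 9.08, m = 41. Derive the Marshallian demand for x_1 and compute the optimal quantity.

x_1* = 1.5414

Numerically: x_1* = 1.5414, x_2* = 0.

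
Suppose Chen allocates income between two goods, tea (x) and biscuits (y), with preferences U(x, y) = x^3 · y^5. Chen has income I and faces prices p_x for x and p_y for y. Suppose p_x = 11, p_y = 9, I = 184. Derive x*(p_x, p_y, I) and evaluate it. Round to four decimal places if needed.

x* = 6.2727

MU_x/MU_y = (3·y)/(5·x); tangency sets this equal to p_x/p_y.
So 3·p_y·y = 5·p_x·x; combined with the budget, a share 0.375 of income goes to x.
Demand: x*(p_x,p_y,I) = 0.375·I/p_x and y* = 0.625·I/p_y.
At p_x=11, p_y=9, I=184: x* = 0.375·184/11 = 6.2727.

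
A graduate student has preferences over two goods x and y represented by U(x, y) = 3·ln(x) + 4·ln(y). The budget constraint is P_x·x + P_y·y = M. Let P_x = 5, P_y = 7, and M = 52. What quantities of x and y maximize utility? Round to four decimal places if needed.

Tangency: MRS = (3/4)·y/x = P_x/P_y.
So 3·P_y·y = 4·P_x·x; combined with the budget, a share 3/7 of income goes to x.
Demand: x*(P_x,P_y,M) = 3/7·M/P_x and y* = 4/7·M/P_y.
At P_x=5, P_y=7, M=52: x* = 3/7·52/5 = 4.4571, y* = 4.2449.

x* = 4.4571, y* = 4.2449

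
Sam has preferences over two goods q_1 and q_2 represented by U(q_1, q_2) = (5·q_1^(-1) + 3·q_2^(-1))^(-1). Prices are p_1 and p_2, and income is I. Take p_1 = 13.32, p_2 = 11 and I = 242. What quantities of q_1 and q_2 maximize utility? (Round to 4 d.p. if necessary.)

q_1* = 10.6626, q_2* = 9.0886

MU_q_1 ∝ 5·q_1^(-2), MU_q_2 ∝ 3·q_2^(-2), so MRS = (5/3)·(q_2/q_1)^(2) = p_1/p_2.
Hence q_2/q_1 = ((3/5)·p_1/p_2)^(1/(2)), i.e. raised to the 0.5 power.
Substitute q_2 = (q_2/q_1)·q_1 into the budget: q_1* = I/(p_1 + p_2·(q_2/q_1)).
Numerically q_2/q_1 = 0.852376, so q_1* = 242/(13.32 + 11·0.852376) = 10.6626 and q_2* = 0.852376·10.6626 = 9.0886.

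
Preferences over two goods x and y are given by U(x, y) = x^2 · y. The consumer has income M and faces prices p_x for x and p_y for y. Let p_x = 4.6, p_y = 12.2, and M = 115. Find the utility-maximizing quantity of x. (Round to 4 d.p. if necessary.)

x* = 16.6667

At p_x=4.6, p_y=12.2, M=115: x* = 2/3·115/4.6 = 16.6667.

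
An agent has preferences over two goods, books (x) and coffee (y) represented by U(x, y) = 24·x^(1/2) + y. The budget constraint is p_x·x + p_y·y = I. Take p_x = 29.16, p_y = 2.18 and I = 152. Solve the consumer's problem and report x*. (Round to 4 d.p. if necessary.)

Utility is quasi-linear in y; the FOC for x is 12/√x = p_x/p_y.
Solve: √x = 12·p_y/p_x, so x*(p_x,p_y) = (12·p_y/p_x)², and y* = (I − p_x·x*)/p_y.
Plugging in: x* = (12·2.18/29.16)² = 0.8048.

x* = 0.8048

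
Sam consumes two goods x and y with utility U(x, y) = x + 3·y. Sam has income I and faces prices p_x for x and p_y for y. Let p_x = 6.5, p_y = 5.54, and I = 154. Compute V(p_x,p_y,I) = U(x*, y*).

Perfect substitutes: compare marginal utility per dollar. 1/p_x vs 3/p_y → 0.1538 vs 0.5415.
y gives more utility per dollar, so spend all income on y: y* = I/p_y, x* = 0.
Numerically: x* = 0, y* = 27.7978.
Utility at the optimum: U(0, 27.7978) = 83.3935.

V = 83.3935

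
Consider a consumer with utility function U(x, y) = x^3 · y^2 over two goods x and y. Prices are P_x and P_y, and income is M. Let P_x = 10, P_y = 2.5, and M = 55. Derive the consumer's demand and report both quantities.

MU_x/MU_y = (3·y)/(2·x); tangency sets this equal to P_x/P_y.
Rearranging, P_y·y = (2/3)·P_x·x. Substituting into the budget gives P_x·x·(1 + (2/3)) = M.
Demand: x*(P_x,P_y,M) = 0.6·M/P_x and y* = 0.4·M/P_y.
At P_x=10, P_y=2.5, M=55: x* = 0.6·55/10 = 3.3, y* = 8.8.

x* = 3.3, y* = 8.8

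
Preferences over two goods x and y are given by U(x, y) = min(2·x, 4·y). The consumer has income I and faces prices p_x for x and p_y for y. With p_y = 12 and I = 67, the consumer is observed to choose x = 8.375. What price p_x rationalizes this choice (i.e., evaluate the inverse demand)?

p_x = 2

With perfect complements, no substitution: consume in ratio x:y = 4:2.
Budget: p_x·x + p_y·(1/2)·x = I, so (4·p_x + 2·p_y)·x = 4·I.
Demand: x*(p_x,p_y,I) = 4·I/(4·p_x + 2·p_y), y* = 2·I/(4·p_x + 2·p_y).
Set x* = 8.375 in the demand function and solve for p_x: p_x = 2.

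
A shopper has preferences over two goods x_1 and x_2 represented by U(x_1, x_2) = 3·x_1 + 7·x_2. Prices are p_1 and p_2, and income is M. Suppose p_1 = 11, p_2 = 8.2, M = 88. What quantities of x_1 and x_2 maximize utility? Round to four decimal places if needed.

x_1* = 0, x_2* = 10.7317

Perfect substitutes: compare marginal utility per dollar. 3/p_1 vs 7/p_2 → 0.2727 vs 0.8537.
x_2 gives more utility per dollar, so spend all income on x_2: x_2* = M/p_2, x_1* = 0.
Numerically: x_1* = 0, x_2* = 10.7317.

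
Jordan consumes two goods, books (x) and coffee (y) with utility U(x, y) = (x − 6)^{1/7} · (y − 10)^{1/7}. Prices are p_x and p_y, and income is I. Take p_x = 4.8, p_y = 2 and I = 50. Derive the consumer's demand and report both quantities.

This is Cobb-Douglas in (x−6, y−10): tangency gives 1/7·p_y·(y−10) = 1/7·p_x·(x−6).
After buying the subsistence bundle (6, 10), a share 0.5 of the remaining income goes to x: x* = 6 + 0.5·(I − 6p_x − 10p_y)/p_x.
Discretionary income = 50 − 6·4.8 − 10·2 = 1.2; x* = 6 + 0.5·1.2/4.8 = 6.125; y* = 10 + 0.5·1.2/2 = 10.3.

x* = 6.125, y* = 10.3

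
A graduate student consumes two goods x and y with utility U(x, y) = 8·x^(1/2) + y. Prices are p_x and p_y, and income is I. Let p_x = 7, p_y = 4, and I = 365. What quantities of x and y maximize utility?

Utility is quasi-linear in y; the FOC for x is 4/√x = p_x/p_y.
Solve: √x = 4·p_y/p_x, so x*(p_x,p_y) = (4·p_y/p_x)², and y* = (I − p_x·x*)/p_y.
Plugging in: x* = (4·4/7)² = 5.2245, y* = 82.1071.

x* = 5.2245, y* = 82.1071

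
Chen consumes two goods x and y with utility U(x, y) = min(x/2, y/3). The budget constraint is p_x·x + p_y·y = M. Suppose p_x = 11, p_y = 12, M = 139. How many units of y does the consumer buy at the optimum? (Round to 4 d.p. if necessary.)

Leontief preferences: the optimum is at the kink where x/2 = y/3, i.e. y = (3/2)·x.
Budget: p_x·x + p_y·(3/2)·x = M, so (2·p_x + 3·p_y)·x = 2·M.
Demand: x*(p_x,p_y,M) = 2·M/(2·p_x + 3·p_y), y* = 3·M/(2·p_x + 3·p_y).
Here 2·11 + 3·12 = 58, giving y* = 7.1897.

y* = 7.1897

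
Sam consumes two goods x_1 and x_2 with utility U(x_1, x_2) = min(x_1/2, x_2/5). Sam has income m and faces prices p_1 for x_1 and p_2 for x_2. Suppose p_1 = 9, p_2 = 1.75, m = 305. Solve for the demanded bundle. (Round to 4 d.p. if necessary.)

x_1* = 22.8037, x_2* = 57.0093

Leontief preferences: the optimum is at the kink where x_1/2 = x_2/5, i.e. x_2 = (5/2)·x_1.
Budget: p_1·x_1 + p_2·(5/2)·x_1 = m, so (2·p_1 + 5·p_2)·x_1 = 2·m.
Demand: x_1*(p_1,p_2,m) = 2·m/(2·p_1 + 5·p_2), x_2* = 5·m/(2·p_1 + 5·p_2).
Here 2·9 + 5·1.75 = 26.75, giving x_1* = 22.8037 and x_2* = 57.0093.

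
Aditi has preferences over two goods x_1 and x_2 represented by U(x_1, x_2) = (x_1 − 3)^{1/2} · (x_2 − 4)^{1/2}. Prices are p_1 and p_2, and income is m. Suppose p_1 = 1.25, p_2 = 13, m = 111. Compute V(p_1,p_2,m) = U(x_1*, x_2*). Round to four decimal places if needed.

This is Cobb-Douglas in (x_1−3, x_2−4): tangency gives 0.5·p_2·(x_2−4) = 0.5·p_1·(x_1−3).
After buying the subsistence bundle (3, 4), a share 0.5 of the remaining income goes to x_1: x_1* = 3 + 0.5·(m − 3p_1 − 4p_2)/p_1.
Discretionary income = 111 − 3·1.25 − 4·13 = 55.25; x_1* = 3 + 0.5·55.25/1.25 = 25.1; x_2* = 4 + 0.5·55.25/13 = 6.125.
Utility at the optimum: U(25.1, 6.125) = 6.8529.

V = 6.8529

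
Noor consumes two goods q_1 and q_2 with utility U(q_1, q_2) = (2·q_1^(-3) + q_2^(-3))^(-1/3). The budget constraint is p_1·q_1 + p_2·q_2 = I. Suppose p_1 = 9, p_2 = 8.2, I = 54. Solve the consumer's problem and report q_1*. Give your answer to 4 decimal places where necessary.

q_1* = 3.3629

MRS = MU_q_1/MU_q_2 = 2·(q_2/q_1)^(4). Set equal to p_1/p_2.
Solve for the ratio: q_2/q_1 = [(1/2)·p_1/p_2]^(0.25).
Substitute q_2 = (q_2/q_1)·q_1 into the budget: q_1* = I/(p_1 + p_2·(q_2/q_1)).
Numerically q_2/q_1 = 0.860696, so q_1* = 54/(9 + 8.2·0.860696) = 3.3629.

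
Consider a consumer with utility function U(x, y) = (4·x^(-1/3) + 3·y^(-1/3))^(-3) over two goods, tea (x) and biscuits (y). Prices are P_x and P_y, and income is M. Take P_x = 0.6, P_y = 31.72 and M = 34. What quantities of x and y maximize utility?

MU_x ∝ 4·x^(-4/3), MU_y ∝ 3·y^(-4/3), so MRS = (4/3)·(y/x)^(4/3) = P_x/P_y.
Solve for the ratio: y/x = [(3/4)·P_x/P_y]^(0.75).
With the ratio pinned down, the budget gives x* = M/(P_x + P_y·(y/x)) and y* = (y/x)·x*.
Numerically y/x = 0.041106, so x* = 34/(0.6 + 31.72·0.041106) = 17.8581 and y* = 0.041106·17.8581 = 0.7341.

x* = 17.8581, y* = 0.7341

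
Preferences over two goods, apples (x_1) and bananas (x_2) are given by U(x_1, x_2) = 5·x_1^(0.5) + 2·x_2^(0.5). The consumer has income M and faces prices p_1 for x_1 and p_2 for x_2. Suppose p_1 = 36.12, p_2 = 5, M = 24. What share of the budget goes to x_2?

MRS = MU_x_1/MU_x_2 = (5/2)·(x_2/x_1)^(0.5). Set equal to p_1/p_2.
Hence x_2/x_1 = ((2/5)·p_1/p_2)^(1/(0.5)), i.e. raised to the 2 power.
Substitute x_2 = (x_2/x_1)·x_1 into the budget: x_1* = M/(p_1 + p_2·(x_2/x_1)).
Numerically x_2/x_1 = 8.349788, so x_1* = 24/(36.12 + 5·8.349788) = 0.3082 and x_2* = 8.349788·0.3082 = 2.5735.
Expenditure on x_2: 5·2.5735 = 12.8674; share = 0.5361.

share on x_2 = 0.5361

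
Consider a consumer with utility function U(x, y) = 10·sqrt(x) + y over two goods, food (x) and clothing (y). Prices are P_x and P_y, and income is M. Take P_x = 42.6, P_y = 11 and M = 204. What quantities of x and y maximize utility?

Solve: √x = 5·P_y/P_x, so x*(P_x,P_y) = (5·P_y/P_x)², and y* = (M − P_x·x*)/P_y.
Plugging in: x* = (5·11/42.6)² = 1.6669, y* = 12.0901.

x* = 1.6669, y* = 12.0901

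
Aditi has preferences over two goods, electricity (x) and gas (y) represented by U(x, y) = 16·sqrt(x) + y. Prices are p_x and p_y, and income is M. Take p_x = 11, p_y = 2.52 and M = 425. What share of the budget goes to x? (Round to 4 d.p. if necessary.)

MU_x = 8/√x, MU_y = 1. Tangency: 8/√x = p_x/p_y.
Thus x* = (8·p_y/p_x)² — independent of M — with the rest of income spent on y.
Plugging in: x* = (8·2.52/11)² = 3.3589, y* = 153.989.
Expenditure on x: 11·3.3589 = 36.9478; share = 0.0869.

share on x = 0.0869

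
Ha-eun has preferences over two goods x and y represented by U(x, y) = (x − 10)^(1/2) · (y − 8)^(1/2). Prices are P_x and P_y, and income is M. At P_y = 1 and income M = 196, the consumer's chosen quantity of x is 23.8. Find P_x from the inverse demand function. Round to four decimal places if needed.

P_x = 5

This is Cobb-Douglas in (x−10, y−8): tangency gives 0.5·P_y·(y−8) = 0.5·P_x·(x−10).
After buying the subsistence bundle (10, 8), a share 0.5 of the remaining income goes to x: x* = 10 + 0.5·(M − 10P_x − 8P_y)/P_x.
Set x* = 23.8 in the demand function and solve for P_x: P_x = 5.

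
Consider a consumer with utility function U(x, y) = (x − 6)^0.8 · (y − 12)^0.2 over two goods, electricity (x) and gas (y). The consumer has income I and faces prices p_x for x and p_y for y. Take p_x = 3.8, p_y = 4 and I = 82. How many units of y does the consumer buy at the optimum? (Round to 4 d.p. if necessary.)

y* = 12.56

Let x' = x−6, y' = y−12. MRS = 4·y'/x' = p_x/p_y.
After buying the subsistence bundle (6, 12), a share 0.8 of the remaining income goes to x: x* = 6 + 0.8·(I − 6p_x − 12p_y)/p_x.
Discretionary income = 82 − 6·3.8 − 12·4 = 11.2; y* = 12 + 0.2·11.2/4 = 12.56.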